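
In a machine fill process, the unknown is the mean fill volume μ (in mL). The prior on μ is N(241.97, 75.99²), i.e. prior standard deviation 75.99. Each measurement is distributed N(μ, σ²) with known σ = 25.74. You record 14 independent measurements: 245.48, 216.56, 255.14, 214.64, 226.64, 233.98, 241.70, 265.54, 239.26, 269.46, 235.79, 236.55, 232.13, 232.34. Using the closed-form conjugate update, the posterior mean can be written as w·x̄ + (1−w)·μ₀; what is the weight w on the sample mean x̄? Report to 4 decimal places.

For Normal data with known variance σ², a Normal(μ₀, σ₀²) prior on μ is conjugate. Posterior precision = 1/σ₀² + n/σ²; posterior mean is the precision-weighted average of μ₀ and x̄.
σ₀² = 75.99² = 5774.4801, σ² = 25.74² = 662.5476. Prior precision 1/σ₀² = 1/5774.4801; data precision n/σ² = 14/662.5476.
w = (n/σ²)/(1/σ₀² + n/σ²) = n·σ₀²/(σ² + n·σ₀²) = 14·5774.4801/(662.5476 + 14·5774.4801) = 80842.7214/81505.269 = 0.9919.

0.9919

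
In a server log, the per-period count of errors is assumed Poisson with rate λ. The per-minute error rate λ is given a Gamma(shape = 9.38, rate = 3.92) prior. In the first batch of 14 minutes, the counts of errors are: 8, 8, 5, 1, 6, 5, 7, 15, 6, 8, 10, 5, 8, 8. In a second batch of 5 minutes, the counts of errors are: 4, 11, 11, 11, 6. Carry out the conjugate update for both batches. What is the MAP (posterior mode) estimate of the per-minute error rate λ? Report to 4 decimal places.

With a Gamma(shape α, rate β) prior, the Poisson likelihood is conjugate: the posterior is Gamma(α + ΣXᵢ, β + n).
Batch 1: sum of counts S = 100 over n = 14 minutes.
After batch 1: Gamma(α+S, β+n) = Gamma(9.38+100, 3.92+14) = Gamma(109.38, 17.92).
Batch 2: sum of counts S = 43 over n = 5 minutes.
After batch 2: Gamma(α+S, β+n) = Gamma(109.38+43, 17.92+5) = Gamma(152.38, 22.92).
Mode of Gamma(α,β) for α≥1 is (α−1)/β = 151.38/22.92 = 6.6047.

6.6047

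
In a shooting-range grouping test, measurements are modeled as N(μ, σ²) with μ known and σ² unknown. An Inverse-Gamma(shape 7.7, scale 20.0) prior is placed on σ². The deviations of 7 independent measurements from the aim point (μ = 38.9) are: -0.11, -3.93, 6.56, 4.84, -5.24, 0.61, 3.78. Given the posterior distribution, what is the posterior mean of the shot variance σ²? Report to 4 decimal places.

8.0409

With known mean μ and an Inverse-Gamma(α, β) prior on σ², the Normal likelihood is conjugate: posterior is Inv-Gamma(α + n/2, β + Σ(xᵢ−μ)²/2).
Σ(xᵢ−μ)² = (-0.11)² + (-3.93)² + (6.56)² + (4.84)² + (-5.24)² + (0.61)² + (3.78)² = 124.0343.
Posterior: Inv-Gamma(7.7 + 7/2, 20.0 + 124.0343/2) = Inv-Gamma(11.20, 82.01715).
E[σ²|data] = β/(α−1) = 82.01715/10.20 = 8.0409.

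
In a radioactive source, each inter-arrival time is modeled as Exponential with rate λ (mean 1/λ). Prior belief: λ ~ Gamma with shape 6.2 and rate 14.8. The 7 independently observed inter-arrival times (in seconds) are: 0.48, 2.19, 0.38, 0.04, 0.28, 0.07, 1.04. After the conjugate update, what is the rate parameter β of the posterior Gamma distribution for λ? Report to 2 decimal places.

With a Gamma(shape α, rate β) prior on the exponential rate λ, the posterior after n observations with total T = Σxᵢ is Gamma(α+n, β+T).
Sum of observations T = 4.48 seconds; n = 7.
Posterior: Gamma(6.2+7, 14.8+4.48) = Gamma(13.2, 19.28).
Posterior β = 19.28.

19.28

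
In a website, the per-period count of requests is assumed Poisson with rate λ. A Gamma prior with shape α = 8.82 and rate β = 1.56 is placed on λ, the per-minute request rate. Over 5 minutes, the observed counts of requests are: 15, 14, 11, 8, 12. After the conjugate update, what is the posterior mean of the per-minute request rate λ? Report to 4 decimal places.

With a Gamma(shape α, rate β) prior, the Poisson likelihood is conjugate: the posterior is Gamma(α + ΣXᵢ, β + n).
Sum of counts S = 60 over n = 5 minutes.
Posterior: Gamma(α+S, β+n) = Gamma(8.82+60, 1.56+5) = Gamma(68.82, 6.56).
Posterior mean = α/β = 68.82/6.56 = 10.4909.

10.4909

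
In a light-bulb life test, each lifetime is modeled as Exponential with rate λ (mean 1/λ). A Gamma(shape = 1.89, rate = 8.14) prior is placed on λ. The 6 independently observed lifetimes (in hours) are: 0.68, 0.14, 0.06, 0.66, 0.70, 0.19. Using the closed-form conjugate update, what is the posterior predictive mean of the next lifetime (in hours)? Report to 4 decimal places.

With a Gamma(shape α, rate β) prior on the exponential rate λ, the posterior after n observations with total T = Σxᵢ is Gamma(α+n, β+T).
Sum of observations T = 2.43 hours; n = 6.
Posterior: Gamma(1.89+6, 8.14+2.43) = Gamma(7.89, 10.57).
The predictive distribution for the next observation is Lomax; its mean is β/(α−1) = 10.57/6.89 = 1.5341.

1.5341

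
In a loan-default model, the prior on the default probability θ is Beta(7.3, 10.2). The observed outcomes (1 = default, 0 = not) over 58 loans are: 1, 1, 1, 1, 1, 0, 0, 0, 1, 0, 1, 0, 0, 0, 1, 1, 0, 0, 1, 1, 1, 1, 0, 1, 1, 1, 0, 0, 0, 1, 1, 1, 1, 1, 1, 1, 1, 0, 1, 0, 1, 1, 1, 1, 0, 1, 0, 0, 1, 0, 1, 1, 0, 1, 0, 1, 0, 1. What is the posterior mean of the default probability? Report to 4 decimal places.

0.5735

The Beta prior is conjugate to a Binomial/Bernoulli likelihood; the update adds successes to α and failures to β.
Posterior: Beta(α+k, β+n−k) = Beta(7.3+36, 10.2+22) = Beta(43.3, 32.2).
Posterior mean = α/(α+β) = 43.3/75.5 = 0.5735.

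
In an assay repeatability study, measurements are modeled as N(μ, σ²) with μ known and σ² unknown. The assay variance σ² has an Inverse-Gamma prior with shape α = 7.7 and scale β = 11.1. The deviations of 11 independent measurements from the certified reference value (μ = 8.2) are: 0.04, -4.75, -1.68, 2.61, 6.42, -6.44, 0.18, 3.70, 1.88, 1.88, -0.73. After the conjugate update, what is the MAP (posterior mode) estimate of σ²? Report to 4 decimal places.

5.5779

With known mean μ and an Inverse-Gamma(α, β) prior on σ², the Normal likelihood is conjugate: posterior is Inv-Gamma(α + n/2, β + Σ(xᵢ−μ)²/2).
Σ(xᵢ−μ)² = (0.04)² + (-4.75)² + (-1.68)² + (2.61)² + (6.42)² + (-6.44)² + (0.18)² + (3.70)² + (1.88)² + (1.88)² + (-0.73)² = 136.2127.
Posterior: Inv-Gamma(7.7 + 11/2, 11.1 + 136.2127/2) = Inv-Gamma(13.20, 79.20635).
Mode = β/(α+1) = 79.20635/14.20 = 5.5779.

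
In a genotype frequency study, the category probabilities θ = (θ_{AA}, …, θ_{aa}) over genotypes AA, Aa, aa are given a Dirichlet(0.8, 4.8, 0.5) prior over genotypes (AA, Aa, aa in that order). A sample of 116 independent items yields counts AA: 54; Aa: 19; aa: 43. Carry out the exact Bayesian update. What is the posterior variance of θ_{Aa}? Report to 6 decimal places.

0.001275

The Dirichlet prior is conjugate to the Multinomial likelihood: each posterior αⱼ = prior αⱼ + observed count nⱼ.
Posterior concentration: (54.8, 23.8, 43.5), total = 122.1.
Var[θ_j] = α_j(Σα−α_j)/((Σα)²(Σα+1)) = 23.8·98.3/(122.1²·123.1) = 0.001275.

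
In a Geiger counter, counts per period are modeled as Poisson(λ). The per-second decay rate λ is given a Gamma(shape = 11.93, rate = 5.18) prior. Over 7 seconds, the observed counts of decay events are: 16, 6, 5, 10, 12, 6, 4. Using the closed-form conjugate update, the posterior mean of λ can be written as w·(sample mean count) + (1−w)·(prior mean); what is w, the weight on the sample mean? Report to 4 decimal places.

With a Gamma(shape α, rate β) prior, the Poisson likelihood is conjugate: the posterior is Gamma(α + ΣXᵢ, β + n).
Posterior mean = (α₀+S)/(β₀+n) = [n/(β₀+n)]·(S/n) + [β₀/(β₀+n)]·(α₀/β₀), so only n and β₀ enter the weight.
Weight on data w = n/(β₀+n) = 7/(5.18+7) = 7/12.18 = 0.5747.

0.5747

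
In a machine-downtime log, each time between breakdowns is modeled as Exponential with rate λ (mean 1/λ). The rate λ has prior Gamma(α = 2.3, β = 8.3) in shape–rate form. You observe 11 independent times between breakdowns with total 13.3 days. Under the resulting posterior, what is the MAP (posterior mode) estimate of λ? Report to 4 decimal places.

With a Gamma(shape α, rate β) prior on the exponential rate λ, the posterior after n observations with total T = Σxᵢ is Gamma(α+n, β+T).
Posterior: Gamma(2.3+11, 8.3+13.3) = Gamma(13.3, 21.6).
Mode = (α−1)/β = 0.5694.

0.5694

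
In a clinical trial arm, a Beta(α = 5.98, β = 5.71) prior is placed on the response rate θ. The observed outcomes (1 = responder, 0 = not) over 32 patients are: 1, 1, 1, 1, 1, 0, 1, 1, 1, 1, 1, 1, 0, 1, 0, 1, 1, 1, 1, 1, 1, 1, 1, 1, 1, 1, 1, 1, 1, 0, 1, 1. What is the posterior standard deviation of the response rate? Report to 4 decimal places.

The Beta prior is conjugate to a Binomial/Bernoulli likelihood; the update adds successes to α and failures to β.
Posterior: Beta(α+k, β+n−k) = Beta(5.98+28, 5.71+4) = Beta(33.98, 9.71).
Var = αβ/((α+β)²(α+β+1)) = 33.98·9.71/(43.69²·44.69) = 0.00386784; SD = √0.00386784 = 0.0622.

0.0622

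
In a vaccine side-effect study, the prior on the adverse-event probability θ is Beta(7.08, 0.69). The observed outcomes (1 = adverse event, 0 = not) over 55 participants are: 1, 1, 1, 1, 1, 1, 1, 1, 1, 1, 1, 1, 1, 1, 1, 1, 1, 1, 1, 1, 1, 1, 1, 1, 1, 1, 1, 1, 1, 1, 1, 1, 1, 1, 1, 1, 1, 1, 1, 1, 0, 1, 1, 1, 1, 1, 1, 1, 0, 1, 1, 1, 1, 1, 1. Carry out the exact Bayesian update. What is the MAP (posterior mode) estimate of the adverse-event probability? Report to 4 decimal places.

0.9722

The Beta prior is conjugate to a Binomial/Bernoulli likelihood; the update adds successes to α and failures to β.
Posterior: Beta(α+k, β+n−k) = Beta(7.08+53, 0.69+2) = Beta(60.08, 2.69).
Mode of Beta(a,b) for a,b>1 is (a−1)/(a+b−2) = 59.08/60.77 = 0.9722.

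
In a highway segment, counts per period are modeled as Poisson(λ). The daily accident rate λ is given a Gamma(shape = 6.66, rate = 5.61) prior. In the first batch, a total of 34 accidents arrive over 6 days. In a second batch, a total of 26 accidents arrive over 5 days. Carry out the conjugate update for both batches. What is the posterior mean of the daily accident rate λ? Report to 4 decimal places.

4.0132

With a Gamma(shape α, rate β) prior, the Poisson likelihood is conjugate: the posterior is Gamma(α + ΣXᵢ, β + n).
After batch 1: Gamma(α+S, β+n) = Gamma(6.66+34, 5.61+6) = Gamma(40.66, 11.61).
After batch 2: Gamma(α+S, β+n) = Gamma(40.66+26, 11.61+5) = Gamma(66.66, 16.61).
Posterior mean = α/β = 66.66/16.61 = 4.0132.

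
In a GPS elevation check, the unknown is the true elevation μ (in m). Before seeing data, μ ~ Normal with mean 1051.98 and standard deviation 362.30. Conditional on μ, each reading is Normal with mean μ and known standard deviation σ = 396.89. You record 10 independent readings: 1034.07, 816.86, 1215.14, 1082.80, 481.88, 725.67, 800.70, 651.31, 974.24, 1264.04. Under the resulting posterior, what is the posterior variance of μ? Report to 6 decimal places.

For Normal data with known variance σ², a Normal(μ₀, σ₀²) prior on μ is conjugate. Posterior precision = 1/σ₀² + n/σ²; posterior mean is the precision-weighted average of μ₀ and x̄.
σ₀² = 362.30² = 131261.29, σ² = 396.89² = 157521.6721; σ² + n·σ₀² = 157521.6721 + 10·131261.29 = 1470134.5721.
Posterior precision = 1/σ₀² + n/σ² = 1/131261.29 + 10/157521.6721 = (σ² + n·σ₀²)/(σ₀²σ²) = 1470134.5721/(131261.29·157521.6721); posterior variance σₙ² = σ₀²σ²/(σ² + n·σ₀²) = 131261.29·157521.6721/1470134.5721 = 14064.357288.

14064.357288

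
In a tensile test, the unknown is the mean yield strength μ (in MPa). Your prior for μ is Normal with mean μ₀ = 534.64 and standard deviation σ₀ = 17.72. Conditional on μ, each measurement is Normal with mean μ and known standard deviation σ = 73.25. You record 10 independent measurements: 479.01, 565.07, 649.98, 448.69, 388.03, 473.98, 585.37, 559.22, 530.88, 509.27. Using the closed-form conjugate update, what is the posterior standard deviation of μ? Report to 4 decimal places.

14.0741

For Normal data with known variance σ², a Normal(μ₀, σ₀²) prior on μ is conjugate. Posterior precision = 1/σ₀² + n/σ²; posterior mean is the precision-weighted average of μ₀ and x̄.
σ₀² = 17.72² = 313.9984, σ² = 73.25² = 5365.5625; σ² + n·σ₀² = 5365.5625 + 10·313.9984 = 8505.5465.
Posterior precision = 1/σ₀² + n/σ² = 1/313.9984 + 10/5365.5625 = (σ² + n·σ₀²)/(σ₀²σ²) = 8505.5465/(313.9984·5365.5625); posterior variance σₙ² = σ₀²σ²/(σ² + n·σ₀²) = 313.9984·5365.5625/8505.5465 = 198.079928.
Posterior SD = √σₙ² = √(313.9984·5365.5625/8505.5465) = 14.0741.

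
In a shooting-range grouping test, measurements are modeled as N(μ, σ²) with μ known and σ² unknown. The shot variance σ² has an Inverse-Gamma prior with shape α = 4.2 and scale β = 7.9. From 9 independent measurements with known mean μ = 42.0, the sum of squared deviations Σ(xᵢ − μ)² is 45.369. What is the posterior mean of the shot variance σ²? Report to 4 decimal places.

3.9720

With known mean μ and an Inverse-Gamma(α, β) prior on σ², the Normal likelihood is conjugate: posterior is Inv-Gamma(α + n/2, β + Σ(xᵢ−μ)²/2).
Posterior: Inv-Gamma(4.2 + 9/2, 7.9 + 45.369/2) = Inv-Gamma(8.70, 30.5845).
E[σ²|data] = β/(α−1) = 30.5845/7.70 = 3.9720.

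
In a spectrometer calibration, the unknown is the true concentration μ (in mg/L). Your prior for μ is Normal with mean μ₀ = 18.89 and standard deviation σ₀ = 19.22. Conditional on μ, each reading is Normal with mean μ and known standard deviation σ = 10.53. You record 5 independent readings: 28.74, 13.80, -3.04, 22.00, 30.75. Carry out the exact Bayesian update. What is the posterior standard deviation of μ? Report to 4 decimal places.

4.5739

For Normal data with known variance σ², a Normal(μ₀, σ₀²) prior on μ is conjugate. Posterior precision = 1/σ₀² + n/σ²; posterior mean is the precision-weighted average of μ₀ and x̄.
σ₀² = 19.22² = 369.4084, σ² = 10.53² = 110.8809; σ² + n·σ₀² = 110.8809 + 5·369.4084 = 1957.9229.
Posterior precision = 1/σ₀² + n/σ² = 1/369.4084 + 5/110.8809 = (σ² + n·σ₀²)/(σ₀²σ²) = 1957.9229/(369.4084·110.8809); posterior variance σₙ² = σ₀²σ²/(σ² + n·σ₀²) = 369.4084·110.8809/1957.9229 = 20.920301.
Posterior SD = √σₙ² = √(369.4084·110.8809/1957.9229) = 4.5739.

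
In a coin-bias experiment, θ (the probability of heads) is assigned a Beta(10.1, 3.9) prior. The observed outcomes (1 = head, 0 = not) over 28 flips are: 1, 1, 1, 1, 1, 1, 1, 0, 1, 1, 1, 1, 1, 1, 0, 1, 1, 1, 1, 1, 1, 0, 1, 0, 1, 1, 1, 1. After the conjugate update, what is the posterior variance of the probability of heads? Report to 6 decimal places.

The Beta prior is conjugate to a Binomial/Bernoulli likelihood; the update adds successes to α and failures to β.
Posterior: Beta(α+k, β+n−k) = Beta(10.1+24, 3.9+4) = Beta(34.1, 7.9).
Var = αβ/((α+β)²(α+β+1)) = 34.1·7.9/(42.0²·43.0) = 0.003552.

0.003552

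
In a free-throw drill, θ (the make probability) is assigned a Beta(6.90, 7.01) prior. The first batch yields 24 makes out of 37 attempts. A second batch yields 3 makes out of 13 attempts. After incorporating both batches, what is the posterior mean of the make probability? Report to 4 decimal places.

The Beta prior is conjugate to a Binomial/Bernoulli likelihood; the update adds successes to α and failures to β.
After batch 1: Beta(6.90+24, 7.01+13) = Beta(30.90, 20.01).
After batch 2: Beta(30.90+3, 20.01+10) = Beta(33.90, 30.01).
Posterior mean = α/(α+β) = 33.90/63.91 = 0.5304.

0.5304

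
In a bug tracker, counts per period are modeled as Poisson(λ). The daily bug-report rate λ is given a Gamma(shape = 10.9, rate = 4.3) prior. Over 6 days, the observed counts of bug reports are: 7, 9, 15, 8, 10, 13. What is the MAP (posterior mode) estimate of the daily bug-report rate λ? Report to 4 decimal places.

With a Gamma(shape α, rate β) prior, the Poisson likelihood is conjugate: the posterior is Gamma(α + ΣXᵢ, β + n).
Sum of counts S = 62 over n = 6 days.
Posterior: Gamma(α+S, β+n) = Gamma(10.9+62, 4.3+6) = Gamma(72.9, 10.3).
Mode of Gamma(α,β) for α≥1 is (α−1)/β = 71.9/10.3 = 6.9806.

6.9806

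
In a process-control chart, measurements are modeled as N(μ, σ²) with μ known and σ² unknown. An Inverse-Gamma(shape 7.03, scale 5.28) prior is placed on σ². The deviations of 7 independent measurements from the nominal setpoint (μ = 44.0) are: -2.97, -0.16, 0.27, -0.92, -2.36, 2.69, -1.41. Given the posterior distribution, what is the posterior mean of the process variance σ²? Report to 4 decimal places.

1.8426

With known mean μ and an Inverse-Gamma(α, β) prior on σ², the Normal likelihood is conjugate: posterior is Inv-Gamma(α + n/2, β + Σ(xᵢ−μ)²/2).
Σ(xᵢ−μ)² = (-2.97)² + (-0.16)² + (0.27)² + (-0.92)² + (-2.36)² + (2.69)² + (-1.41)² = 24.5596.
Posterior: Inv-Gamma(7.03 + 7/2, 5.28 + 24.5596/2) = Inv-Gamma(10.53, 17.55980).
E[σ²|data] = β/(α−1) = 17.55980/9.53 = 1.8426.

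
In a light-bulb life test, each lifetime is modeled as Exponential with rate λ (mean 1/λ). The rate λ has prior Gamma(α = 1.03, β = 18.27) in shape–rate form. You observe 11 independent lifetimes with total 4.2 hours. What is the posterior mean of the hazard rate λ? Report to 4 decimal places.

With a Gamma(shape α, rate β) prior on the exponential rate λ, the posterior after n observations with total T = Σxᵢ is Gamma(α+n, β+T).
Posterior: Gamma(1.03+11, 18.27+4.2) = Gamma(12.03, 22.47).
Posterior mean of λ = α/β = 12.03/22.47 = 0.5354.

0.5354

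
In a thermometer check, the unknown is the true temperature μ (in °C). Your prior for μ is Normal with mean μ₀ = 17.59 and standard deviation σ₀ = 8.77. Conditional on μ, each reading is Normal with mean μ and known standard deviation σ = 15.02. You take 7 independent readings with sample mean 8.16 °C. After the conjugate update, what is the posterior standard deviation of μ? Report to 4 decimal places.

4.7657

For Normal data with known variance σ², a Normal(μ₀, σ₀²) prior on μ is conjugate. Posterior precision = 1/σ₀² + n/σ²; posterior mean is the precision-weighted average of μ₀ and x̄.
σ₀² = 8.77² = 76.9129, σ² = 15.02² = 225.6004; σ² + n·σ₀² = 225.6004 + 7·76.9129 = 763.9907.
Posterior precision = 1/σ₀² + n/σ² = 1/76.9129 + 7/225.6004 = (σ² + n·σ₀²)/(σ₀²σ²) = 763.9907/(76.9129·225.6004); posterior variance σₙ² = σ₀²σ²/(σ² + n·σ₀²) = 76.9129·225.6004/763.9907 = 22.711770.
Posterior SD = √σₙ² = √(76.9129·225.6004/763.9907) = 4.7657.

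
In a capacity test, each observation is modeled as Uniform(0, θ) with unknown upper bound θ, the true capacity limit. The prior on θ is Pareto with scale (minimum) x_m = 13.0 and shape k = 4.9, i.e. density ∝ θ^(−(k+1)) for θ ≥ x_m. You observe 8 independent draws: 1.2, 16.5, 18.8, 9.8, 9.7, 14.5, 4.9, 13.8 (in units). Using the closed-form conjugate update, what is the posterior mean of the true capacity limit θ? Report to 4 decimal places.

20.3798

A Pareto(scale x_m, shape k) prior on the upper bound θ of Uniform(0, θ) is conjugate: posterior is Pareto(max(x_m, max xᵢ), k + n).
Sample maximum = 18.8; prior scale x_m = 13.0 → posterior scale = max = 18.8.
Posterior shape = 4.9 + 8 = 12.9.
E[θ|data] = k·x_m/(k−1) = 12.9·18.8/11.9 = 20.3798.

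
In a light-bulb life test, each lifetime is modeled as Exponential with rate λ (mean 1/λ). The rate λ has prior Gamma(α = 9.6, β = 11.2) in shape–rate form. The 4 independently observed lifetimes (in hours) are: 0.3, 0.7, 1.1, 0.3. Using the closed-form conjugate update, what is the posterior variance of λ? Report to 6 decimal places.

With a Gamma(shape α, rate β) prior on the exponential rate λ, the posterior after n observations with total T = Σxᵢ is Gamma(α+n, β+T).
Sum of observations T = 2.4 hours; n = 4.
Posterior: Gamma(9.6+4, 11.2+2.4) = Gamma(13.6, 13.6).
Var = α/β² = 0.073529.

0.073529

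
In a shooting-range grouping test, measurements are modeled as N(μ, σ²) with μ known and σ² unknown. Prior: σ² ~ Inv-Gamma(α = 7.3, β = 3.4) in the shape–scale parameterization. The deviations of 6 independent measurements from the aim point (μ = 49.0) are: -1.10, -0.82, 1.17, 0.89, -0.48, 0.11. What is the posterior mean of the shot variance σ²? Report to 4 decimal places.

0.5960

With known mean μ and an Inverse-Gamma(α, β) prior on σ², the Normal likelihood is conjugate: posterior is Inv-Gamma(α + n/2, β + Σ(xᵢ−μ)²/2).
Σ(xᵢ−μ)² = (-1.10)² + (-0.82)² + (1.17)² + (0.89)² + (-0.48)² + (0.11)² = 4.2859.
Posterior: Inv-Gamma(7.3 + 6/2, 3.4 + 4.2859/2) = Inv-Gamma(10.30, 5.54295).
E[σ²|data] = β/(α−1) = 5.54295/9.30 = 0.5960.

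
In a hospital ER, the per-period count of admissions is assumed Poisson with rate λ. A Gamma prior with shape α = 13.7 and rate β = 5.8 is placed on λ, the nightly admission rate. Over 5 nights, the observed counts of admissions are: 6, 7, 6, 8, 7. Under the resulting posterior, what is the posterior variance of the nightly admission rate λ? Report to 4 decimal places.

0.4090

With a Gamma(shape α, rate β) prior, the Poisson likelihood is conjugate: the posterior is Gamma(α + ΣXᵢ, β + n).
Sum of counts S = 34 over n = 5 nights.
Posterior: Gamma(α+S, β+n) = Gamma(13.7+34, 5.8+5) = Gamma(47.7, 10.8).
Var = α/β² = 47.7/10.8² = 0.4090.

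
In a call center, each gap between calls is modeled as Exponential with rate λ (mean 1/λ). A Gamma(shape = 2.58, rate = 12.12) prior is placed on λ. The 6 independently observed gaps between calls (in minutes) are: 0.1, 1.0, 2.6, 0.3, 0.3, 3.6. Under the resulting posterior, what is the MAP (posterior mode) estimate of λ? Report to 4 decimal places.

0.3786

With a Gamma(shape α, rate β) prior on the exponential rate λ, the posterior after n observations with total T = Σxᵢ is Gamma(α+n, β+T).
Sum of observations T = 7.9 minutes; n = 6.
Posterior: Gamma(2.58+6, 12.12+7.9) = Gamma(8.58, 20.02).
Mode = (α−1)/β = 0.3786.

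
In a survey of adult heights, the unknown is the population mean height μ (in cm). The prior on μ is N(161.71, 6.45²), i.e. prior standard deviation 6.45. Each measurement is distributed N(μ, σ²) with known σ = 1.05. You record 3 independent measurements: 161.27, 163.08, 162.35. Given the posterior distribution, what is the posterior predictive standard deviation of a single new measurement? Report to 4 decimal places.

1.2111

For Normal data with known variance σ², a Normal(μ₀, σ₀²) prior on μ is conjugate. Posterior precision = 1/σ₀² + n/σ²; posterior mean is the precision-weighted average of μ₀ and x̄.
σ₀² = 6.45² = 41.6025, σ² = 1.05² = 1.1025; σ² + n·σ₀² = 1.1025 + 3·41.6025 = 125.91.
Posterior precision = 1/σ₀² + n/σ² = 1/41.6025 + 3/1.1025 = (σ² + n·σ₀²)/(σ₀²σ²) = 125.91/(41.6025·1.1025); posterior variance σₙ² = σ₀²σ²/(σ² + n·σ₀²) = 41.6025·1.1025/125.91 = 0.364282.
Predictive variance for one new observation = σₙ² + σ² = 41.6025·1.1025/125.91 + 1.1025 = σ²·(σ₀² + 125.91)/125.91 = 1.1025·167.5125/125.91 = 1.466782; SD = √(1.1025·167.5125/125.91) = 1.2111.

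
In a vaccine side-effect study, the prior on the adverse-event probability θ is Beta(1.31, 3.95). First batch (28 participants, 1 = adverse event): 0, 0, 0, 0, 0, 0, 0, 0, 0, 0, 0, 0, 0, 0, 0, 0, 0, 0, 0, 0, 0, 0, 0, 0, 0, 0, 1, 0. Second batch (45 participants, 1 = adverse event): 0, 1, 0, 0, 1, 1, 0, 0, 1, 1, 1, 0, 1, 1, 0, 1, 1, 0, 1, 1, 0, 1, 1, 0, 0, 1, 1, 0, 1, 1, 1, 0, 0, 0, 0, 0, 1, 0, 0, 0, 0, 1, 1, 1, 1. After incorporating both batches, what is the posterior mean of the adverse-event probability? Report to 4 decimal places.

The Beta prior is conjugate to a Binomial/Bernoulli likelihood; the update adds successes to α and failures to β.
After batch 1: Beta(1.31+1, 3.95+27) = Beta(2.31, 30.95).
After batch 2: Beta(2.31+24, 30.95+21) = Beta(26.31, 51.95).
Posterior mean = α/(α+β) = 26.31/78.26 = 0.3362.

0.3362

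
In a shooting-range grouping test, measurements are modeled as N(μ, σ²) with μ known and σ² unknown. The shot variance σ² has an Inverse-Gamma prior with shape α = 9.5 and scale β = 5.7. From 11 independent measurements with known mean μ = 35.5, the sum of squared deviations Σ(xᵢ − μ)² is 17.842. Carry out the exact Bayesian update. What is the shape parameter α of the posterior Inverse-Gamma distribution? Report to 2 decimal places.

With known mean μ and an Inverse-Gamma(α, β) prior on σ², the Normal likelihood is conjugate: posterior is Inv-Gamma(α + n/2, β + Σ(xᵢ−μ)²/2).
Posterior: Inv-Gamma(9.5 + 11/2, 5.7 + 17.842/2) = Inv-Gamma(15.00, 14.6210).
Posterior α = 15.00.

15.00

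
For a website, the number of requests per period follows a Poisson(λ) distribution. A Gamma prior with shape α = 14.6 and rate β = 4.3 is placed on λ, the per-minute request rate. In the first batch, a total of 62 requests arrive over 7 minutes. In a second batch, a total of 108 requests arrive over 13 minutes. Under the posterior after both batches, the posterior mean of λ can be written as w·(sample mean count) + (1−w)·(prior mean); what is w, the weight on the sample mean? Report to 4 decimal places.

0.8230

With a Gamma(shape α, rate β) prior, the Poisson likelihood is conjugate: the posterior is Gamma(α + ΣXᵢ, β + n).
Total number of minutes: n = 7 + 13 = 20.
Posterior mean = (α₀+S)/(β₀+n) = [n/(β₀+n)]·(S/n) + [β₀/(β₀+n)]·(α₀/β₀), so only n and β₀ enter the weight.
Weight on data w = n/(β₀+n) = 20/(4.3+20) = 20/24.3 = 0.8230.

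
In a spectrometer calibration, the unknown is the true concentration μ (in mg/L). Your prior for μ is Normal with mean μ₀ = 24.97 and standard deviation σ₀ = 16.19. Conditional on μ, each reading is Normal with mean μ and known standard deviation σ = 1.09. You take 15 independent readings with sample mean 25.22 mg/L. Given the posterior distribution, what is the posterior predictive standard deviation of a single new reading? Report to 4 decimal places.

1.1257

For Normal data with known variance σ², a Normal(μ₀, σ₀²) prior on μ is conjugate. Posterior precision = 1/σ₀² + n/σ²; posterior mean is the precision-weighted average of μ₀ and x̄.
σ₀² = 16.19² = 262.1161, σ² = 1.09² = 1.1881; σ² + n·σ₀² = 1.1881 + 15·262.1161 = 3932.9296.
Posterior precision = 1/σ₀² + n/σ² = 1/262.1161 + 15/1.1881 = (σ² + n·σ₀²)/(σ₀²σ²) = 3932.9296/(262.1161·1.1881); posterior variance σₙ² = σ₀²σ²/(σ² + n·σ₀²) = 262.1161·1.1881/3932.9296 = 0.079183.
Predictive variance for one new observation = σₙ² + σ² = 262.1161·1.1881/3932.9296 + 1.1881 = σ²·(σ₀² + 3932.9296)/3932.9296 = 1.1881·4195.0457/3932.9296 = 1.267283; SD = √(1.1881·4195.0457/3932.9296) = 1.1257.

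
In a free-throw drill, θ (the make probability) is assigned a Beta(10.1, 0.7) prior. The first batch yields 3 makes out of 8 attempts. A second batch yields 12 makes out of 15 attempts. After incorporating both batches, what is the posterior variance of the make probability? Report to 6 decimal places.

0.005493

The Beta prior is conjugate to a Binomial/Bernoulli likelihood; the update adds successes to α and failures to β.
After batch 1: Beta(10.1+3, 0.7+5) = Beta(13.1, 5.7).
After batch 2: Beta(13.1+12, 5.7+3) = Beta(25.1, 8.7).
Var = αβ/((α+β)²(α+β+1)) = 25.1·8.7/(33.8²·34.8) = 0.005493.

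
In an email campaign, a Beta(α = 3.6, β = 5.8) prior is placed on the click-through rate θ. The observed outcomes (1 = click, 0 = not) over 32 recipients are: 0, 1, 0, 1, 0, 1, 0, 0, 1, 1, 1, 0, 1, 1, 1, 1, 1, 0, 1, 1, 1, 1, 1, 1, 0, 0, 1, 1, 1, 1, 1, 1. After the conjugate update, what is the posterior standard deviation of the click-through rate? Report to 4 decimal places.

The Beta prior is conjugate to a Binomial/Bernoulli likelihood; the update adds successes to α and failures to β.
Posterior: Beta(α+k, β+n−k) = Beta(3.6+23, 5.8+9) = Beta(26.6, 14.8).
Var = αβ/((α+β)²(α+β+1)) = 26.6·14.8/(41.4²·42.4) = 0.00541722; SD = √0.00541722 = 0.0736.

0.0736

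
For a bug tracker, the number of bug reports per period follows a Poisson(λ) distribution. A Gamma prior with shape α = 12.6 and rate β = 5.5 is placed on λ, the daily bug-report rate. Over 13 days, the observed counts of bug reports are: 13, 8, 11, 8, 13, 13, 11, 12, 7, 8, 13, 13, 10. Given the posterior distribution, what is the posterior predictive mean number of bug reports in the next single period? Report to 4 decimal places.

With a Gamma(shape α, rate β) prior, the Poisson likelihood is conjugate: the posterior is Gamma(α + ΣXᵢ, β + n).
Sum of counts S = 140 over n = 13 days.
Posterior: Gamma(α+S, β+n) = Gamma(12.6+140, 5.5+13) = Gamma(152.6, 18.5).
The predictive distribution for one future period is NegBinom with mean α/β = 8.2486.

8.2486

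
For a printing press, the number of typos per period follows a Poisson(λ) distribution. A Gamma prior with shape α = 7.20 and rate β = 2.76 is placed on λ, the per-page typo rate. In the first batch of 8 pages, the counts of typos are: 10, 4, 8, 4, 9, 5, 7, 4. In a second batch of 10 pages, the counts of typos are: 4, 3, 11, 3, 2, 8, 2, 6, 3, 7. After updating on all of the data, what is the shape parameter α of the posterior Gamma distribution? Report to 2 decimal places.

107.20

With a Gamma(shape α, rate β) prior, the Poisson likelihood is conjugate: the posterior is Gamma(α + ΣXᵢ, β + n).
Batch 1: sum of counts S = 51 over n = 8 pages.
After batch 1: Gamma(α+S, β+n) = Gamma(7.20+51, 2.76+8) = Gamma(58.20, 10.76).
Batch 2: sum of counts S = 49 over n = 10 pages.
After batch 2: Gamma(α+S, β+n) = Gamma(58.20+49, 10.76+10) = Gamma(107.20, 20.76).
Posterior α = 107.20.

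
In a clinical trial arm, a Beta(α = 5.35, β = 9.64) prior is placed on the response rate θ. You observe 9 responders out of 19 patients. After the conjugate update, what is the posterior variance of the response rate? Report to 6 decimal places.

0.006972

The Beta prior is conjugate to a Binomial/Bernoulli likelihood; the update adds successes to α and failures to β.
Posterior: Beta(α+k, β+n−k) = Beta(5.35+9, 9.64+10) = Beta(14.35, 19.64).
Var = αβ/((α+β)²(α+β+1)) = 14.35·19.64/(33.99²·34.99) = 0.006972.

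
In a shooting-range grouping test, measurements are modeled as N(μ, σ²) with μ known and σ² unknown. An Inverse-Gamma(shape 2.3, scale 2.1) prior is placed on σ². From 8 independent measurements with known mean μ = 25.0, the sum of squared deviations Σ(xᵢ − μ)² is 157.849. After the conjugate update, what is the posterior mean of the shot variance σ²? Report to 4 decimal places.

15.2876

With known mean μ and an Inverse-Gamma(α, β) prior on σ², the Normal likelihood is conjugate: posterior is Inv-Gamma(α + n/2, β + Σ(xᵢ−μ)²/2).
Posterior: Inv-Gamma(2.3 + 8/2, 2.1 + 157.849/2) = Inv-Gamma(6.30, 81.0245).
E[σ²|data] = β/(α−1) = 81.0245/5.30 = 15.2876.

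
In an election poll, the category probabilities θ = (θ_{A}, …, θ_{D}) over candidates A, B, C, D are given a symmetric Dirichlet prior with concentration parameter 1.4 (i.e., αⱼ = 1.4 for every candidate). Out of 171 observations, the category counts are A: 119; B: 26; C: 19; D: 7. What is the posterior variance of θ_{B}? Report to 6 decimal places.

The Dirichlet prior is conjugate to the Multinomial likelihood: each posterior αⱼ = prior αⱼ + observed count nⱼ.
Posterior concentration: (120.4, 27.4, 20.4, 8.4), total = 176.6.
Var[θ_j] = α_j(Σα−α_j)/((Σα)²(Σα+1)) = 27.4·149.2/(176.6²·177.6) = 0.000738.

0.000738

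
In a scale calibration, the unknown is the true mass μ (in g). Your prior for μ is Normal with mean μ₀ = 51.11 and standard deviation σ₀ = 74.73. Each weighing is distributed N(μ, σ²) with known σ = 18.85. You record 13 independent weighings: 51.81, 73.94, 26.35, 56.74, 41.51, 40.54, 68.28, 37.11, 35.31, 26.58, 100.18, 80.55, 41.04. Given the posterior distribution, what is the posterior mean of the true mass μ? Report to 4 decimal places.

52.2973

For Normal data with known variance σ², a Normal(μ₀, σ₀²) prior on μ is conjugate. Posterior precision = 1/σ₀² + n/σ²; posterior mean is the precision-weighted average of μ₀ and x̄.
Σxᵢ = 51.81 + 73.94 + 26.35 + 56.74 + 41.51 + 40.54 + 68.28 + 37.11 + 35.31 + 26.58 + 100.18 + 80.55 + 41.04 = 679.94, so n·x̄ = 679.94.
σ₀² = 74.73² = 5584.5729, σ² = 18.85² = 355.3225; σ² + n·σ₀² = 355.3225 + 13·5584.5729 = 72954.7702.
Posterior mean = (μ₀/σ₀² + n·x̄/σ²)/(1/σ₀² + n/σ²) = (σ²·μ₀ + σ₀²·n·x̄)/(σ² + n·σ₀²) = (355.3225·51.11 + 5584.5729·679.94)/72954.7702 = 3815335.030601/72954.7702 = 52.2973.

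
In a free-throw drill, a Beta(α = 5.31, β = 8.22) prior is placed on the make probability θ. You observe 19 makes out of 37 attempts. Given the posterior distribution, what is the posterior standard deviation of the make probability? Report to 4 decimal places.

The Beta prior is conjugate to a Binomial/Bernoulli likelihood; the update adds successes to α and failures to β.
Posterior: Beta(α+k, β+n−k) = Beta(5.31+19, 8.22+18) = Beta(24.31, 26.22).
Var = αβ/((α+β)²(α+β+1)) = 24.31·26.22/(50.53²·51.53) = 0.00484461; SD = √0.00484461 = 0.0696.

0.0696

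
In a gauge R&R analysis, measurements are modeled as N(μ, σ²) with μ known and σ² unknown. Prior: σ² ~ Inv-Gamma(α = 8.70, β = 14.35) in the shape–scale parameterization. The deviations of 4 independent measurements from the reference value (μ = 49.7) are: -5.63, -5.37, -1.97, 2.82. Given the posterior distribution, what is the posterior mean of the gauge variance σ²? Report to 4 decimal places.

5.2096

With known mean μ and an Inverse-Gamma(α, β) prior on σ², the Normal likelihood is conjugate: posterior is Inv-Gamma(α + n/2, β + Σ(xᵢ−μ)²/2).
Σ(xᵢ−μ)² = (-5.63)² + (-5.37)² + (-1.97)² + (2.82)² = 72.3671.
Posterior: Inv-Gamma(8.70 + 4/2, 14.35 + 72.3671/2) = Inv-Gamma(10.70, 50.53355).
E[σ²|data] = β/(α−1) = 50.53355/9.70 = 5.2096.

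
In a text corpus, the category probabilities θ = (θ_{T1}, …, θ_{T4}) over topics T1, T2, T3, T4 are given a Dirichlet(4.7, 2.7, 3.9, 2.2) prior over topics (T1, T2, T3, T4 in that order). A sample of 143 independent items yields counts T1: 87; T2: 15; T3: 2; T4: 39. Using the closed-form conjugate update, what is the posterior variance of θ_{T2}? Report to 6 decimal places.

0.000637

The Dirichlet prior is conjugate to the Multinomial likelihood: each posterior αⱼ = prior αⱼ + observed count nⱼ.
Posterior concentration: (91.7, 17.7, 5.9, 41.2), total = 156.5.
Var[θ_j] = α_j(Σα−α_j)/((Σα)²(Σα+1)) = 17.7·138.8/(156.5²·157.5) = 0.000637.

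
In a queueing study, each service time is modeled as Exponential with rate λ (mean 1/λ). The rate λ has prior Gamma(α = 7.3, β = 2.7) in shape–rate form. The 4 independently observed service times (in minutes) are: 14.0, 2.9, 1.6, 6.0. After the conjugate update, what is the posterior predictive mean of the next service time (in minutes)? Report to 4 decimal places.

2.6408

With a Gamma(shape α, rate β) prior on the exponential rate λ, the posterior after n observations with total T = Σxᵢ is Gamma(α+n, β+T).
Sum of observations T = 24.5 minutes; n = 4.
Posterior: Gamma(7.3+4, 2.7+24.5) = Gamma(11.3, 27.2).
The predictive distribution for the next observation is Lomax; its mean is β/(α−1) = 27.2/10.3 = 2.6408.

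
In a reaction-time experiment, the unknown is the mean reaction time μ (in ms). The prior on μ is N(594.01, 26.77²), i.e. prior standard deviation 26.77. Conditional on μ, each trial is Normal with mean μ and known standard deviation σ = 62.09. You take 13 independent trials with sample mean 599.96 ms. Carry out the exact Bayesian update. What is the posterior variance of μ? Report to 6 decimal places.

209.753039

For Normal data with known variance σ², a Normal(μ₀, σ₀²) prior on μ is conjugate. Posterior precision = 1/σ₀² + n/σ²; posterior mean is the precision-weighted average of μ₀ and x̄.
σ₀² = 26.77² = 716.6329, σ² = 62.09² = 3855.1681; σ² + n·σ₀² = 3855.1681 + 13·716.6329 = 13171.3958.
Posterior precision = 1/σ₀² + n/σ² = 1/716.6329 + 13/3855.1681 = (σ² + n·σ₀²)/(σ₀²σ²) = 13171.3958/(716.6329·3855.1681); posterior variance σₙ² = σ₀²σ²/(σ² + n·σ₀²) = 716.6329·3855.1681/13171.3958 = 209.753039.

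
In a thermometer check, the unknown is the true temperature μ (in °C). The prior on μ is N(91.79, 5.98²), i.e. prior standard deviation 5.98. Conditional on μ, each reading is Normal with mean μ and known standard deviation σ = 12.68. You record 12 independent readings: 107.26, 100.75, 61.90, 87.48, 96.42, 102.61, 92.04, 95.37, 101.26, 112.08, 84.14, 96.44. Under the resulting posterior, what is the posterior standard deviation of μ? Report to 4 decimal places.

3.1220

For Normal data with known variance σ², a Normal(μ₀, σ₀²) prior on μ is conjugate. Posterior precision = 1/σ₀² + n/σ²; posterior mean is the precision-weighted average of μ₀ and x̄.
σ₀² = 5.98² = 35.7604, σ² = 12.68² = 160.7824; σ² + n·σ₀² = 160.7824 + 12·35.7604 = 589.9072.
Posterior precision = 1/σ₀² + n/σ² = 1/35.7604 + 12/160.7824 = (σ² + n·σ₀²)/(σ₀²σ²) = 589.9072/(35.7604·160.7824); posterior variance σₙ² = σ₀²σ²/(σ² + n·σ₀²) = 35.7604·160.7824/589.9072 = 9.746691.
Posterior SD = √σₙ² = √(35.7604·160.7824/589.9072) = 3.1220.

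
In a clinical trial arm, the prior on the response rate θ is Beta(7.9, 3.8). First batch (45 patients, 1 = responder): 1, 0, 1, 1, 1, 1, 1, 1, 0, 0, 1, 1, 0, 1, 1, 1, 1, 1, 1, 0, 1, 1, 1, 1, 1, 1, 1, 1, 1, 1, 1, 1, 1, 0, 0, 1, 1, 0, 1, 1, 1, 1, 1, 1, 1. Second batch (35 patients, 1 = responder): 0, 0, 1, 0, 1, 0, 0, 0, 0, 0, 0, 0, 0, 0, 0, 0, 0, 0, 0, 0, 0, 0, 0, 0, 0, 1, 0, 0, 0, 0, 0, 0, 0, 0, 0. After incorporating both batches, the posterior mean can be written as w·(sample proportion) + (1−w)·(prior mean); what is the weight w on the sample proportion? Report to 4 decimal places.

0.8724

The Beta prior is conjugate to a Binomial/Bernoulli likelihood; the update adds successes to α and failures to β.
Total number of patients: n = 45 + 35 = 80.
Posterior mean = (α₀+k)/(α₀+β₀+n) = [n/(α₀+β₀+n)]·(k/n) + [(α₀+β₀)/(α₀+β₀+n)]·α₀/(α₀+β₀), so only n and the prior enter the weight.
The weight on the data is w = n/(α₀+β₀+n) = 80/(7.9+3.8+80) = 80/91.7 = 0.8724.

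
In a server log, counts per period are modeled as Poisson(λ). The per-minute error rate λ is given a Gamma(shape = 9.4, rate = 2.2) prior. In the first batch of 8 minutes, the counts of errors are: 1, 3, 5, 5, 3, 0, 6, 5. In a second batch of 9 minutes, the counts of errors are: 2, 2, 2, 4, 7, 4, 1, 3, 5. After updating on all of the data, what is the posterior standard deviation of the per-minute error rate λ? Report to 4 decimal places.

0.4276

With a Gamma(shape α, rate β) prior, the Poisson likelihood is conjugate: the posterior is Gamma(α + ΣXᵢ, β + n).
Batch 1: sum of counts S = 28 over n = 8 minutes.
After batch 1: Gamma(α+S, β+n) = Gamma(9.4+28, 2.2+8) = Gamma(37.4, 10.2).
Batch 2: sum of counts S = 30 over n = 9 minutes.
After batch 2: Gamma(α+S, β+n) = Gamma(37.4+30, 10.2+9) = Gamma(67.4, 19.2).
SD = √α/β = √67.4/19.2 = 0.4276.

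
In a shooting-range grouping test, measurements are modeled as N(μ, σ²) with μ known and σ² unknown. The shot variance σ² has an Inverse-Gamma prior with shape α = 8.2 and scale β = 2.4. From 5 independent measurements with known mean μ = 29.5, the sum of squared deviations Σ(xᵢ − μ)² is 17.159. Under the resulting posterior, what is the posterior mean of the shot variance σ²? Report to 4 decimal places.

1.1319

With known mean μ and an Inverse-Gamma(α, β) prior on σ², the Normal likelihood is conjugate: posterior is Inv-Gamma(α + n/2, β + Σ(xᵢ−μ)²/2).
Posterior: Inv-Gamma(8.2 + 5/2, 2.4 + 17.159/2) = Inv-Gamma(10.70, 10.9795).
E[σ²|data] = β/(α−1) = 10.9795/9.70 = 1.1319.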